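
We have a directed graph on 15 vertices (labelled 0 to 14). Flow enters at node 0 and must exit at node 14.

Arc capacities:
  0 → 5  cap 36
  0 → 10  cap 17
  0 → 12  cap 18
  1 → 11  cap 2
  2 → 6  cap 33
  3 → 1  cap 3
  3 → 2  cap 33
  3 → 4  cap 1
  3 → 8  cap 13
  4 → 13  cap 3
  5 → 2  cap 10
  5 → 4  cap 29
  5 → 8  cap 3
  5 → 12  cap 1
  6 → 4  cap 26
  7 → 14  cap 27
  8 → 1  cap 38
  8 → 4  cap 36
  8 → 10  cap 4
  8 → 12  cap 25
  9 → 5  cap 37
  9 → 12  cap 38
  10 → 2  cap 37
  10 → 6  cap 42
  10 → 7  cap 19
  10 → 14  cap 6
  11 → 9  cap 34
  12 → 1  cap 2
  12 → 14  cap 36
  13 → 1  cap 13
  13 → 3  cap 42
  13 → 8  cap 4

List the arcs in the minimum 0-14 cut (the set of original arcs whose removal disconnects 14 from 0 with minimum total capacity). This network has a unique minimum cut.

augment #1: 0→10→14 push 6
augment #2: 0→12→14 push 18
augment #3: 0→5→12→14 push 1
augment #4: 0→10→7→14 push 11
augment #5: 0→5→8→12→14 push 3
augment #6: 0→5→4→13→8→12→14 push 3
max flow = 42; residual-reachable set from 0 gives S-side
cut edges (S→T): {(0,10), (0,12), (4,13), (5,8), (5,12)} total cap 42

Min-cut arcs: {(0,10), (0,12), (4,13), (5,8), (5,12)} (total capacity 42)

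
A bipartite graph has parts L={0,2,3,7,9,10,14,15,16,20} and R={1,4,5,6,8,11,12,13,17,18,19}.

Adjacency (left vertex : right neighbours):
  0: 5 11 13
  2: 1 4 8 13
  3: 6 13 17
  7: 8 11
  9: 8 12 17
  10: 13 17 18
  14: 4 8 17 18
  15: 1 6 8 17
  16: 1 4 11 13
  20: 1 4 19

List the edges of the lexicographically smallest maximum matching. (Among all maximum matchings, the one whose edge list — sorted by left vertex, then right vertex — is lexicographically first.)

Lex-smallest maximum matching: {(0,5), (2,1), (3,6), (7,8), (9,12), (10,13), (14,4), (15,17), (16,11), (20,19)}

|M| = 10 (so the lex-smallest maximum matching has 10 edges)
process left vertices in ascending order; for each, take the smallest-labelled available neighbour that still permits 10 edges overall, or leave it unmatched if none does
lex-smallest matching: {0-5, 2-1, 3-6, 7-8, 9-12, 10-13, 14-4, 15-17, 16-11, 20-19}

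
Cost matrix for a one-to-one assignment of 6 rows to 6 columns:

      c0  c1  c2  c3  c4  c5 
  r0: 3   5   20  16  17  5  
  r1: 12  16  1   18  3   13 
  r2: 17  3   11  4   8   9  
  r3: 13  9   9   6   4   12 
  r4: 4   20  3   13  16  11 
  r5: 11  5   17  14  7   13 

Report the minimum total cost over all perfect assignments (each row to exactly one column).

optimal assignment: row0→col5 (cost 5), row1→col2 (cost 1), row2→col3 (cost 4), row3→col4 (cost 4), row4→col0 (cost 4), row5→col1 (cost 5)
total = 5 + 1 + 4 + 4 + 4 + 5 = 23

Minimum assignment cost: 23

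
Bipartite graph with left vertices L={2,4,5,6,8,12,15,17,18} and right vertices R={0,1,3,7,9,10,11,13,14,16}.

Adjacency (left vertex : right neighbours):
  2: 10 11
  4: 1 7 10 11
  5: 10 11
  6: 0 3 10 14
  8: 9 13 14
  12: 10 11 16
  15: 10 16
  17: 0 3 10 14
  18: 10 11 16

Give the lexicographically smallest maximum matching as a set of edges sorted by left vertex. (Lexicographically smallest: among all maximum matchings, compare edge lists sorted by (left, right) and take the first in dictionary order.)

|M| = 7 (so the lex-smallest maximum matching has 7 edges)
process left vertices in ascending order; for each, take the smallest-labelled available neighbour that still permits 7 edges overall, or leave it unmatched if none does
lex-smallest matching: {2-10, 4-1, 5-11, 6-0, 8-9, 12-16, 17-3}

Lex-smallest maximum matching: {(2,10), (4,1), (5,11), (6,0), (8,9), (12,16), (17,3)}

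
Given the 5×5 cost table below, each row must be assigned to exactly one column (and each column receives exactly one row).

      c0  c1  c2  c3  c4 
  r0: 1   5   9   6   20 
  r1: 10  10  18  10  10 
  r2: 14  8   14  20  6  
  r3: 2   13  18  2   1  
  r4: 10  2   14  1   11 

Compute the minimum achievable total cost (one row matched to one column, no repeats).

Minimum assignment cost: 27

optimal assignment: row0→col0 (cost 1), row1→col1 (cost 10), row2→col2 (cost 14), row3→col4 (cost 1), row4→col3 (cost 1)
total = 1 + 10 + 14 + 1 + 1 = 27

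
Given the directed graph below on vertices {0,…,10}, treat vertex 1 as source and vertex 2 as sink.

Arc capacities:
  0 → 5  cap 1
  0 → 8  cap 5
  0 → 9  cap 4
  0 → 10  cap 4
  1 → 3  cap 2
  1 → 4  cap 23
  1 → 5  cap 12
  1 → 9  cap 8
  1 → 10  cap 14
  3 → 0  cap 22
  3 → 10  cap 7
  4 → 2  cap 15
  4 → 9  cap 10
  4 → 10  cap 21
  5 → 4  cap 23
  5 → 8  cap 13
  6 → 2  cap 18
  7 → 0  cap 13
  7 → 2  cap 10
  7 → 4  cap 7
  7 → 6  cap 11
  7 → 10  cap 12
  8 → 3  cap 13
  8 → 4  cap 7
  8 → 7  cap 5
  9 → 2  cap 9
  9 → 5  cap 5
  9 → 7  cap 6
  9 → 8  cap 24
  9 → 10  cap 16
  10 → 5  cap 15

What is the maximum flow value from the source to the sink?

Maximum flow value: 35

augment #1: 1→4→2 bottleneck 15, total now 15
augment #2: 1→9→2 bottleneck 8, total now 23
augment #3: 1→4→9→2 bottleneck 1, total now 24
augment #4: 1→4→9→7→2 bottleneck 6, total now 30
augment #5: 1→5→8→7→2 bottleneck 4, total now 34
augment #6: 1→5→8→7→6→2 bottleneck 1, total now 35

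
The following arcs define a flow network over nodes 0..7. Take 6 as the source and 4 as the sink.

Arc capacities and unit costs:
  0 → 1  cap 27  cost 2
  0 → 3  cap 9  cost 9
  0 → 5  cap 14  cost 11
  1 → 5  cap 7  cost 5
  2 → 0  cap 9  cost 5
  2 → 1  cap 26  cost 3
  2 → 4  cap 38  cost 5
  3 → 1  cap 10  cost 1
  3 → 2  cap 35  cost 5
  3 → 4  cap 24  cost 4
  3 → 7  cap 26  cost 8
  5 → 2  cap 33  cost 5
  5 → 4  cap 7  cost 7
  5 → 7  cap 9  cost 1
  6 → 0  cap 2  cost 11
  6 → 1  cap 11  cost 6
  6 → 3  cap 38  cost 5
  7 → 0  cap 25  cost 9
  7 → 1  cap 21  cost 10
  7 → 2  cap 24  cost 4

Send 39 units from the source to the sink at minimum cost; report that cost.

shortest-cost path #1: 6→3→4 push 24 @ unit cost 9 (adds 216)
shortest-cost path #2: 6→3→2→4 push 14 @ unit cost 15 (adds 210)
shortest-cost path #3: 6→1→5→4 push 1 @ unit cost 18 (adds 18)
total cost = 444

Minimum cost for 39 units: 444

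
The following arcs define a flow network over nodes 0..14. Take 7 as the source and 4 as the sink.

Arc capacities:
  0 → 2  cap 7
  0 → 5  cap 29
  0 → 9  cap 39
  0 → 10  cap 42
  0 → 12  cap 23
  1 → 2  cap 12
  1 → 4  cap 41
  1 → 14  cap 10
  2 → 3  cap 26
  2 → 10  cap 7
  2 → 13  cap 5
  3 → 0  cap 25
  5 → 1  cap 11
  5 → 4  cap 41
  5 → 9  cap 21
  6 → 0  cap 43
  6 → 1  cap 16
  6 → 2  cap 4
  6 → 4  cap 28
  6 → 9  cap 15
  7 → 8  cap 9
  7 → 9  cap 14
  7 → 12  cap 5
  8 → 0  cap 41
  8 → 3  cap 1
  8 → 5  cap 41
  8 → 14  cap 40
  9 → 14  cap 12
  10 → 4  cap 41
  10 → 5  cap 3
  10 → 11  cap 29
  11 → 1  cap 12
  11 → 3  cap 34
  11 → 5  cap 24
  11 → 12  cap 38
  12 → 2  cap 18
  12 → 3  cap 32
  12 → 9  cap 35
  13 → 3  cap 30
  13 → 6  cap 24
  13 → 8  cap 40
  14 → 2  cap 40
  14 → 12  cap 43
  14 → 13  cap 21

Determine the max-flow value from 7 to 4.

Maximum flow value: 26

augment #1: 7→8→5→4 bottleneck 9, total now 9
augment #2: 7→12→2→10→4 bottleneck 5, total now 14
augment #3: 7→9→14→2→10→4 bottleneck 2, total now 16
augment #4: 7→9→14→13→6→4 bottleneck 10, total now 26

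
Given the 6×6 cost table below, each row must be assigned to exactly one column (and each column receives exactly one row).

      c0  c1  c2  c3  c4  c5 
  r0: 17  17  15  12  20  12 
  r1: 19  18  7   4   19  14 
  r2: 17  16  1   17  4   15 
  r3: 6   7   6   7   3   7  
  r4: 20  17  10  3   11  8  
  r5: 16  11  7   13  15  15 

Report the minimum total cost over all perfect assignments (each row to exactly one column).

Minimum assignment cost: 43

optimal assignment: row0→col5 (cost 12), row1→col2 (cost 7), row2→col4 (cost 4), row3→col0 (cost 6), row4→col3 (cost 3), row5→col1 (cost 11)
total = 12 + 7 + 4 + 6 + 3 + 11 = 43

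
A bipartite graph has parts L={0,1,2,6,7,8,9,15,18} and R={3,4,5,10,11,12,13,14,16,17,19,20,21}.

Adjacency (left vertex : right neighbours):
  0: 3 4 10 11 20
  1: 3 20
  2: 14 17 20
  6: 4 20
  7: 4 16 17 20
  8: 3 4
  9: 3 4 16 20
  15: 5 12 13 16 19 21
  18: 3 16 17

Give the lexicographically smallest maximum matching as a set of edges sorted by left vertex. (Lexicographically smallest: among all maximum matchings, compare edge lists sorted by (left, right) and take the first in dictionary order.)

Lex-smallest maximum matching: {(0,10), (1,3), (2,14), (6,4), (7,16), (9,20), (15,5), (18,17)}

|M| = 8 (so the lex-smallest maximum matching has 8 edges)
process left vertices in ascending order; for each, take the smallest-labelled available neighbour that still permits 8 edges overall, or leave it unmatched if none does
lex-smallest matching: {0-10, 1-3, 2-14, 6-4, 7-16, 9-20, 15-5, 18-17}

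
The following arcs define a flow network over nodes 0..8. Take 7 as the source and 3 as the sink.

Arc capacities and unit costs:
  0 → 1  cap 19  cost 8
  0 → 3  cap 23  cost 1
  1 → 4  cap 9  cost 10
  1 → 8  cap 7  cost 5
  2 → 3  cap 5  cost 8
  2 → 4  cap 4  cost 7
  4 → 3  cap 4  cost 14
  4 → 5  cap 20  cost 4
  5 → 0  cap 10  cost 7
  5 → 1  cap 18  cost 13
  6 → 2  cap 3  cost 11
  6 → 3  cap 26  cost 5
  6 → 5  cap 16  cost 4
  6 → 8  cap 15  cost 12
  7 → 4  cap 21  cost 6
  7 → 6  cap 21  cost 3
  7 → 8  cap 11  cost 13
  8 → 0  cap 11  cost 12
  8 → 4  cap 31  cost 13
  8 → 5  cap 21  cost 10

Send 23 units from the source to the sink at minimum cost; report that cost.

Minimum cost for 23 units: 204

shortest-cost path #1: 7→6→3 push 21 @ unit cost 8 (adds 168)
shortest-cost path #2: 7→4→5→0→3 push 2 @ unit cost 18 (adds 36)
total cost = 204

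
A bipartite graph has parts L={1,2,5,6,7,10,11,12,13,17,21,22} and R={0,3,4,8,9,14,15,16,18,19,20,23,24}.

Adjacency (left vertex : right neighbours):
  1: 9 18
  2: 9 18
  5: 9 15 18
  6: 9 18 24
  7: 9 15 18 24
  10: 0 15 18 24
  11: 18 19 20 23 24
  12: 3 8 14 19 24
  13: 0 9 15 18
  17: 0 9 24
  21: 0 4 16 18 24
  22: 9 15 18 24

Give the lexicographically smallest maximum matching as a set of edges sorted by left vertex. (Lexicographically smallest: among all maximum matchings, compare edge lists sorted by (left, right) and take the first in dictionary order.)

Lex-smallest maximum matching: {(1,9), (2,18), (5,15), (6,24), (10,0), (11,19), (12,3), (21,4)}

|M| = 8 (so the lex-smallest maximum matching has 8 edges)
process left vertices in ascending order; for each, take the smallest-labelled available neighbour that still permits 8 edges overall, or leave it unmatched if none does
lex-smallest matching: {1-9, 2-18, 5-15, 6-24, 10-0, 11-19, 12-3, 21-4}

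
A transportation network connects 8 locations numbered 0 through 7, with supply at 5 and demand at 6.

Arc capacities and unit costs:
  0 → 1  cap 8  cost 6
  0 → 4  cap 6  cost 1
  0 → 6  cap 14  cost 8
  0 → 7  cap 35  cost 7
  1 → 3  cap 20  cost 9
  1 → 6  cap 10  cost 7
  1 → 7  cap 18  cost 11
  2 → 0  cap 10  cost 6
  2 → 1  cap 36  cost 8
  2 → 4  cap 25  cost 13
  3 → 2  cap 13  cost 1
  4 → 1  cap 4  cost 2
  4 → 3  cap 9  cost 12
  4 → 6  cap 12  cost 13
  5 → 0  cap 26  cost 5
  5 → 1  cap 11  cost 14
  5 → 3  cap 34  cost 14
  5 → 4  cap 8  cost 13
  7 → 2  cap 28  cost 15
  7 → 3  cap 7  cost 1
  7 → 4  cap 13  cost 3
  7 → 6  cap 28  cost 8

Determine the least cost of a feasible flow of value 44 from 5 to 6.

shortest-cost path #1: 5→0→6 push 14 @ unit cost 13 (adds 182)
shortest-cost path #2: 5→0→4→1→6 push 4 @ unit cost 15 (adds 60)
shortest-cost path #3: 5→0→1→6 push 6 @ unit cost 18 (adds 108)
shortest-cost path #4: 5→0→4→6 push 2 @ unit cost 19 (adds 38)
shortest-cost path #5: 5→1→0→7→6 push 6 @ unit cost 23 (adds 138)
shortest-cost path #6: 5→1→4→6 push 4 @ unit cost 25 (adds 100)
shortest-cost path #7: 5→4→6 push 6 @ unit cost 26 (adds 156)
shortest-cost path #8: 5→4→0→7→6 push 2 @ unit cost 27 (adds 54)
total cost = 836

Minimum cost for 44 units: 836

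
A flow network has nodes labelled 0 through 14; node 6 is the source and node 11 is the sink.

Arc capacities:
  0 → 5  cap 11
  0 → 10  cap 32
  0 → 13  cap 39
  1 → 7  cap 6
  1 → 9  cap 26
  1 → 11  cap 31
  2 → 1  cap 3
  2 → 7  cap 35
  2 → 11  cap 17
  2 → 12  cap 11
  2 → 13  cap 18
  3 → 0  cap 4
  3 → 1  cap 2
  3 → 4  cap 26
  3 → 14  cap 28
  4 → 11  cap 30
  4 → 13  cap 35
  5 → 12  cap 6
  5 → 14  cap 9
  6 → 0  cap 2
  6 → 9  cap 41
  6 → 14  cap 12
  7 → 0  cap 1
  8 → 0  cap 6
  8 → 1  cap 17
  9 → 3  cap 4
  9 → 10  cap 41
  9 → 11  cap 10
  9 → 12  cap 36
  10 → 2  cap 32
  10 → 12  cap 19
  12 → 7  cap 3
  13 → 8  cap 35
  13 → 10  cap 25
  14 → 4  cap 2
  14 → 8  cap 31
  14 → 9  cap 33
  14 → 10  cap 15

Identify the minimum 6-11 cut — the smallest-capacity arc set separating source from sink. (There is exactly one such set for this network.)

Min-cut arcs: {(2,1), (2,11), (8,1), (9,3), (9,11), (14,4)} (total capacity 53)

augment #1: 6→9→11 push 10
augment #2: 6→14→4→11 push 2
augment #3: 6→0→10→2→11 push 2
augment #4: 6→9→3→1→11 push 2
augment #5: 6→9→3→4→11 push 2
augment #6: 6→9→10→2→11 push 15
augment #7: 6→14→8→1→11 push 10
augment #8: 6→9→10→2→1→11 push 3
augment #9: 6→9→10→0→13→8→1→11 push 2
augment #10: 6→9→10→2→13→8→1→11 push 5
max flow = 53; residual-reachable set from 6 gives S-side
cut edges (S→T): {(2,1), (2,11), (8,1), (9,3), (9,11), (14,4)} total cap 53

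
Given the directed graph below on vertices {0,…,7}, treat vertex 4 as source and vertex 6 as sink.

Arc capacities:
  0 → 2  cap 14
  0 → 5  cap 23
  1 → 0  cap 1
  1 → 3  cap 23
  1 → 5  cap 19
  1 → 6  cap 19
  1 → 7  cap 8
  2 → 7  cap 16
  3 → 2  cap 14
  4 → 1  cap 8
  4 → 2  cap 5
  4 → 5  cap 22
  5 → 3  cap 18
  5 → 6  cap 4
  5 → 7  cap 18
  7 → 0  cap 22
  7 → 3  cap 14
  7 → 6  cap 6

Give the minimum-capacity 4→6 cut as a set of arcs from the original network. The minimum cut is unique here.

Min-cut arcs: {(4,1), (5,6), (7,6)} (total capacity 18)

augment #1: 4→1→6 push 8
augment #2: 4→5→6 push 4
augment #3: 4→2→7→6 push 5
augment #4: 4→5→7→6 push 1
max flow = 18; residual-reachable set from 4 gives S-side
cut edges (S→T): {(4,1), (5,6), (7,6)} total cap 18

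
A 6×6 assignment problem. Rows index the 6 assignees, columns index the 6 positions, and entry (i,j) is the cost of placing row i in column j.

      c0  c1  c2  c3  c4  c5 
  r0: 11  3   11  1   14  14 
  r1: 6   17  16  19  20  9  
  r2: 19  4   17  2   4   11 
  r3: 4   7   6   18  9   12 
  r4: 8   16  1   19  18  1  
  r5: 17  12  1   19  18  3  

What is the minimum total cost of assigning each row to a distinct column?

Minimum assignment cost: 20

optimal assignment: row0→col3 (cost 1), row1→col0 (cost 6), row2→col4 (cost 4), row3→col1 (cost 7), row4→col5 (cost 1), row5→col2 (cost 1)
total = 1 + 6 + 4 + 7 + 1 + 1 = 20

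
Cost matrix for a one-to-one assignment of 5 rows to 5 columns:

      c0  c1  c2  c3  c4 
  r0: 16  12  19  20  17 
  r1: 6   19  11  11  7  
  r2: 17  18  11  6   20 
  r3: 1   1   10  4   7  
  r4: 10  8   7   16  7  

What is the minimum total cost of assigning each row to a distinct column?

optimal assignment: row0→col1 (cost 12), row1→col4 (cost 7), row2→col3 (cost 6), row3→col0 (cost 1), row4→col2 (cost 7)
total = 12 + 7 + 6 + 1 + 7 = 33

Minimum assignment cost: 33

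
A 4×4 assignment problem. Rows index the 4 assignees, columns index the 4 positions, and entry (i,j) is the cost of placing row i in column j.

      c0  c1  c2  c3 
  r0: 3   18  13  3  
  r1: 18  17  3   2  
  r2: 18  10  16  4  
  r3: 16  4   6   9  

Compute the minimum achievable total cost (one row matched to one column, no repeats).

Minimum assignment cost: 14

optimal assignment: row0→col0 (cost 3), row1→col2 (cost 3), row2→col3 (cost 4), row3→col1 (cost 4)
total = 3 + 3 + 4 + 4 = 14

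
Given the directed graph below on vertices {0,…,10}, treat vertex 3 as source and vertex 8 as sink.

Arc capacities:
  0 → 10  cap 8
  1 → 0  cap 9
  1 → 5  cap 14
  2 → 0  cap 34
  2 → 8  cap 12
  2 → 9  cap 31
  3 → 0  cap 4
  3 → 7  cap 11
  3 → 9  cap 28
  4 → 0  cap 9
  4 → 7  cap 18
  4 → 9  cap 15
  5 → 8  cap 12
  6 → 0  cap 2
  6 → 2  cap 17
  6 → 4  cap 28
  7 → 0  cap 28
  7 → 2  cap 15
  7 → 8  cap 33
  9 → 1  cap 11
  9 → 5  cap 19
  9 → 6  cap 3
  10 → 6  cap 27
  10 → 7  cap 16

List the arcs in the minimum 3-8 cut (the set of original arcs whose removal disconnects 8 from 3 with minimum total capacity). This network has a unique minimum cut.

Min-cut arcs: {(0,10), (3,7), (5,8), (9,6)} (total capacity 34)

augment #1: 3→7→8 push 11
augment #2: 3→9→5→8 push 12
augment #3: 3→0→10→7→8 push 4
augment #4: 3→9→6→2→8 push 3
augment #5: 3→9→1→0→10→7→8 push 4
max flow = 34; residual-reachable set from 3 gives S-side
cut edges (S→T): {(0,10), (3,7), (5,8), (9,6)} total cap 34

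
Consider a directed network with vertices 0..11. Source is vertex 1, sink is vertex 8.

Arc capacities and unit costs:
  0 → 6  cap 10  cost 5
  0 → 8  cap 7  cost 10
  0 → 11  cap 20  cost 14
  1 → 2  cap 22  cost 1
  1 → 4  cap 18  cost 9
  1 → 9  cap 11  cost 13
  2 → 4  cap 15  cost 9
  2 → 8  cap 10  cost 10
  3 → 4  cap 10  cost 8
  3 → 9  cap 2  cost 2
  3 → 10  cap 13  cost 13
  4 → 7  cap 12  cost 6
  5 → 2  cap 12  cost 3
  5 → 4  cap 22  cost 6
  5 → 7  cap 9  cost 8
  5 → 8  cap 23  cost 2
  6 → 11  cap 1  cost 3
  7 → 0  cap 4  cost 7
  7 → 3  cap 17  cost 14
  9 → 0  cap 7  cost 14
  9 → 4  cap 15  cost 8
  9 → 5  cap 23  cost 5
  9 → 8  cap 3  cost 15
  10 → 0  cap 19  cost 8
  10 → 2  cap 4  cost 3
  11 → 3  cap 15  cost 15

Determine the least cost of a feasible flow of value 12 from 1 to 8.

Minimum cost for 12 units: 150

shortest-cost path #1: 1→2→8 push 10 @ unit cost 11 (adds 110)
shortest-cost path #2: 1→9→5→8 push 2 @ unit cost 20 (adds 40)
total cost = 150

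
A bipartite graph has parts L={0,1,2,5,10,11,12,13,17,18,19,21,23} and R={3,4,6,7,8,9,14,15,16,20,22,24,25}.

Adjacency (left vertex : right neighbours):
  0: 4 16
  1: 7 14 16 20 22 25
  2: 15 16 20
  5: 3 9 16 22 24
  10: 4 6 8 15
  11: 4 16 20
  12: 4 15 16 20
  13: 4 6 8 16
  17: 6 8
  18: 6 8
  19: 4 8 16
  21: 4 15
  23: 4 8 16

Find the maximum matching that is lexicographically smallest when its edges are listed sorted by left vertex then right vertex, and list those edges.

Lex-smallest maximum matching: {(0,4), (1,7), (2,15), (5,3), (10,6), (11,16), (12,20), (13,8)}

|M| = 8 (so the lex-smallest maximum matching has 8 edges)
process left vertices in ascending order; for each, take the smallest-labelled available neighbour that still permits 8 edges overall, or leave it unmatched if none does
lex-smallest matching: {0-4, 1-7, 2-15, 5-3, 10-6, 11-16, 12-20, 13-8}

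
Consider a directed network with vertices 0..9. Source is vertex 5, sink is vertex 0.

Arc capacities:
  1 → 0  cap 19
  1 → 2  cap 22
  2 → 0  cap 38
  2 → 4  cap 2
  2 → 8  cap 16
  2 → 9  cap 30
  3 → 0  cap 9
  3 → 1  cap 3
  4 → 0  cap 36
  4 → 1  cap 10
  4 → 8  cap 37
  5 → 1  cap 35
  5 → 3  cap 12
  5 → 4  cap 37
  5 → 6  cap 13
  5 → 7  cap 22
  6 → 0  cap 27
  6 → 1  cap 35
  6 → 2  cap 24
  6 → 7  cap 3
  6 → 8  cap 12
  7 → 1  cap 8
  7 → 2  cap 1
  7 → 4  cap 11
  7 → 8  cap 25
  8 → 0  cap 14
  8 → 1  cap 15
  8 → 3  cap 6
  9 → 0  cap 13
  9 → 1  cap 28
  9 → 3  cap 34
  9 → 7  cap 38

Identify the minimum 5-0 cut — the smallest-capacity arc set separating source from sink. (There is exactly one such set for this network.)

Min-cut arcs: {(1,0), (1,2), (3,0), (4,0), (5,6), (7,2), (8,0)} (total capacity 114)

augment #1: 5→1→0 push 19
augment #2: 5→3→0 push 9
augment #3: 5→4→0 push 36
augment #4: 5→6→0 push 13
augment #5: 5→1→2→0 push 16
augment #6: 5→4→8→0 push 1
augment #7: 5→7→2→0 push 1
augment #8: 5→7→8→0 push 13
augment #9: 5→3→1→2→0 push 3
augment #10: 5→7→1→2→0 push 3
max flow = 114; residual-reachable set from 5 gives S-side
cut edges (S→T): {(1,0), (1,2), (3,0), (4,0), (5,6), (7,2), (8,0)} total cap 114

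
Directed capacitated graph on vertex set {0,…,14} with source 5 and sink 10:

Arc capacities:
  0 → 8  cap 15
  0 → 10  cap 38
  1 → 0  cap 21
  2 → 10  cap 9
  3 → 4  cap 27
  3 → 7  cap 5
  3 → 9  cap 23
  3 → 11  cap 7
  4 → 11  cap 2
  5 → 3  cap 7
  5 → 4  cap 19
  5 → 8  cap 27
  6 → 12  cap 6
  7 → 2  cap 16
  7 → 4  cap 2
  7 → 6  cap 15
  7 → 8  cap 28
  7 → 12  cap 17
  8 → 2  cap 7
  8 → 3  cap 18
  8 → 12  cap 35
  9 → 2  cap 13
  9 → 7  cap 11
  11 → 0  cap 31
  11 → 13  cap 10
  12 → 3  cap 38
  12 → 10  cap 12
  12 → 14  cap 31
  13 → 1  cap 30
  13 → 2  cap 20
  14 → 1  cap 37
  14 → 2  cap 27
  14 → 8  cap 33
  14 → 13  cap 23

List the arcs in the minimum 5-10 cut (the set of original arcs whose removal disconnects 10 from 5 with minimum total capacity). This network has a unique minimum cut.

Min-cut arcs: {(4,11), (5,3), (5,8)} (total capacity 36)

augment #1: 5→8→2→10 push 7
augment #2: 5→8→12→10 push 12
augment #3: 5→3→7→2→10 push 2
augment #4: 5→3→11→0→10 push 5
augment #5: 5→4→11→0→10 push 2
augment #6: 5→8→3→11→0→10 push 2
augment #7: 5→8→12→14→1→0→10 push 6
max flow = 36; residual-reachable set from 5 gives S-side
cut edges (S→T): {(4,11), (5,3), (5,8)} total cap 36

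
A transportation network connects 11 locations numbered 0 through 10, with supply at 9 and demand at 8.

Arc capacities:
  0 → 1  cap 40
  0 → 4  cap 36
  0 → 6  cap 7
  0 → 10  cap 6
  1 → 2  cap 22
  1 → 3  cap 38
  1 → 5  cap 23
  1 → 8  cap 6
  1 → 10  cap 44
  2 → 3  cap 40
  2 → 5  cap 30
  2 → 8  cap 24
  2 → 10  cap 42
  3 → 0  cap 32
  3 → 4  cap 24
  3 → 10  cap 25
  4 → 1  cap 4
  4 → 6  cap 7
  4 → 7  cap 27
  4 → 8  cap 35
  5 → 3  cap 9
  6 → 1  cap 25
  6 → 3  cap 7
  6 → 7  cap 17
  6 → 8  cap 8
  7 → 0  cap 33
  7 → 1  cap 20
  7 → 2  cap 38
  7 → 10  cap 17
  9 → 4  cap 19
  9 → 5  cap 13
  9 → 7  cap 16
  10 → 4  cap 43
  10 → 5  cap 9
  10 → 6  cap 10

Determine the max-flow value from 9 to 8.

Maximum flow value: 44

augment #1: 9→4→8 bottleneck 19, total now 19
augment #2: 9→7→1→8 bottleneck 6, total now 25
augment #3: 9→7→2→8 bottleneck 10, total now 35
augment #4: 9→5→3→4→8 bottleneck 9, total now 44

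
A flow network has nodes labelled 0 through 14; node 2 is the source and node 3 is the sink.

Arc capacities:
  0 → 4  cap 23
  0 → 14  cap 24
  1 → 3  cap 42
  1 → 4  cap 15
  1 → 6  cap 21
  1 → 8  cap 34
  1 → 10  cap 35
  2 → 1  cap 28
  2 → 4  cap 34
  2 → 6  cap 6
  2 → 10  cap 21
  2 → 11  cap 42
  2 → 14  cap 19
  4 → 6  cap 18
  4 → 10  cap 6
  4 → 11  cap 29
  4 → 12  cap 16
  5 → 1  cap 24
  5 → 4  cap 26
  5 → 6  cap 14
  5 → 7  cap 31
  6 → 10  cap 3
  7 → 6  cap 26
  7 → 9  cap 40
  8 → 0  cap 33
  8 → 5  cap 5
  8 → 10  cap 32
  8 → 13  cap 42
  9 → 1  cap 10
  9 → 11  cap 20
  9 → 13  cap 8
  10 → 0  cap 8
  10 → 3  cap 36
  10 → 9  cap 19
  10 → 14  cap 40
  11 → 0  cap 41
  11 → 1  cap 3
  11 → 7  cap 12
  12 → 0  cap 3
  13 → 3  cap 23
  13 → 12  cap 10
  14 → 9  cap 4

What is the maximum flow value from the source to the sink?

augment #1: 2→1→3 bottleneck 28, total now 28
augment #2: 2→10→3 bottleneck 21, total now 49
augment #3: 2→4→10→3 bottleneck 6, total now 55
augment #4: 2→6→10→3 bottleneck 3, total now 58
augment #5: 2→11→1→3 bottleneck 3, total now 61
augment #6: 2→14→9→1→3 bottleneck 4, total now 65
augment #7: 2→11→7→9→1→3 bottleneck 6, total now 71
augment #8: 2→11→7→9→13→3 bottleneck 6, total now 77

Maximum flow value: 77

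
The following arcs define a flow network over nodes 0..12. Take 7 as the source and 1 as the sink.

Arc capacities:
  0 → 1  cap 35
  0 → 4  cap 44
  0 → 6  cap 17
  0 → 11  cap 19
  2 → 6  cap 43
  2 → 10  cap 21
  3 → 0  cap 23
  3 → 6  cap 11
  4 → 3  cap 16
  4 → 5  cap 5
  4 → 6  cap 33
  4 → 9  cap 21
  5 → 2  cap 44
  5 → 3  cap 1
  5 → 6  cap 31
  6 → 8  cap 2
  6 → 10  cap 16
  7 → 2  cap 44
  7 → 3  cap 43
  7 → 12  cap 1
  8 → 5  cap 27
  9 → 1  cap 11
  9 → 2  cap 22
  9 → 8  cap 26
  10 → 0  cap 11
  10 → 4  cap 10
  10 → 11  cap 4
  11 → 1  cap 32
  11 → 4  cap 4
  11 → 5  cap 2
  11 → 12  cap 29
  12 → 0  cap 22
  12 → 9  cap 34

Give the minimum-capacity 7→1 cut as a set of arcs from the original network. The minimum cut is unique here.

augment #1: 7→3→0→1 push 23
augment #2: 7→12→0→1 push 1
augment #3: 7→2→10→0→1 push 11
augment #4: 7→2→10→11→1 push 4
augment #5: 7→2→10→4→9→1 push 6
augment #6: 7→2→6→10→4→9→1 push 4
max flow = 49; residual-reachable set from 7 gives S-side
cut edges (S→T): {(3,0), (7,12), (10,0), (10,4), (10,11)} total cap 49

Min-cut arcs: {(3,0), (7,12), (10,0), (10,4), (10,11)} (total capacity 49)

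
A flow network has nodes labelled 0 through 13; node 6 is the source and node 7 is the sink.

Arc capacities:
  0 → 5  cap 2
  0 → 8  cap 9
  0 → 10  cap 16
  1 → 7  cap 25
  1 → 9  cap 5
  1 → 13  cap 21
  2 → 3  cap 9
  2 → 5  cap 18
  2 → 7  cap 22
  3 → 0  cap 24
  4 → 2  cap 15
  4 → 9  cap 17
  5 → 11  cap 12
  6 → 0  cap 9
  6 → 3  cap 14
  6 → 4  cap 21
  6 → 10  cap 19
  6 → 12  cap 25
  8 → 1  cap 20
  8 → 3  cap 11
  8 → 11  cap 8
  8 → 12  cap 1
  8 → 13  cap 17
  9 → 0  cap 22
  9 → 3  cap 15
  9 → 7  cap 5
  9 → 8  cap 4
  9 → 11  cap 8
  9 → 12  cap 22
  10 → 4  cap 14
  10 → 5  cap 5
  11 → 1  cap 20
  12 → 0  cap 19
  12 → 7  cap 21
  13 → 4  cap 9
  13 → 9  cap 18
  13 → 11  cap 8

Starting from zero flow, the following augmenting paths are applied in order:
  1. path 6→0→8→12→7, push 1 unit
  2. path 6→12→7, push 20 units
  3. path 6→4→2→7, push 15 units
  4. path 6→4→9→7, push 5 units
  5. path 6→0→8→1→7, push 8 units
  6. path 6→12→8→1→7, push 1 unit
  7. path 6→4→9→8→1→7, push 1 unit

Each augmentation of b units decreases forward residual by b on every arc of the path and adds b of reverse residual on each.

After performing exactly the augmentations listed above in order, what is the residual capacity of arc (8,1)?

Residual capacity of (8,1): 10

after path 1 (6→0→8→12→7, push 1): res(8,1)=20
after path 2 (6→12→7, push 20): res(8,1)=20
after path 3 (6→4→2→7, push 15): res(8,1)=20
after path 4 (6→4→9→7, push 5): res(8,1)=20
after path 5 (6→0→8→1→7, push 8): res(8,1)=12
after path 6 (6→12→8→1→7, push 1): res(8,1)=11
after path 7 (6→4→9→8→1→7, push 1): res(8,1)=10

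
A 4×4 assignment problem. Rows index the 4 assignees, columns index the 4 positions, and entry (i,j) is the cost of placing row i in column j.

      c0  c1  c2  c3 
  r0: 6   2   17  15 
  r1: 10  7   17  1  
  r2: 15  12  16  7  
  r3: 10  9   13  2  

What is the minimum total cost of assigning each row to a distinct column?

optimal assignment: row0→col1 (cost 2), row1→col3 (cost 1), row2→col2 (cost 16), row3→col0 (cost 10)
total = 2 + 1 + 16 + 10 = 29

Minimum assignment cost: 29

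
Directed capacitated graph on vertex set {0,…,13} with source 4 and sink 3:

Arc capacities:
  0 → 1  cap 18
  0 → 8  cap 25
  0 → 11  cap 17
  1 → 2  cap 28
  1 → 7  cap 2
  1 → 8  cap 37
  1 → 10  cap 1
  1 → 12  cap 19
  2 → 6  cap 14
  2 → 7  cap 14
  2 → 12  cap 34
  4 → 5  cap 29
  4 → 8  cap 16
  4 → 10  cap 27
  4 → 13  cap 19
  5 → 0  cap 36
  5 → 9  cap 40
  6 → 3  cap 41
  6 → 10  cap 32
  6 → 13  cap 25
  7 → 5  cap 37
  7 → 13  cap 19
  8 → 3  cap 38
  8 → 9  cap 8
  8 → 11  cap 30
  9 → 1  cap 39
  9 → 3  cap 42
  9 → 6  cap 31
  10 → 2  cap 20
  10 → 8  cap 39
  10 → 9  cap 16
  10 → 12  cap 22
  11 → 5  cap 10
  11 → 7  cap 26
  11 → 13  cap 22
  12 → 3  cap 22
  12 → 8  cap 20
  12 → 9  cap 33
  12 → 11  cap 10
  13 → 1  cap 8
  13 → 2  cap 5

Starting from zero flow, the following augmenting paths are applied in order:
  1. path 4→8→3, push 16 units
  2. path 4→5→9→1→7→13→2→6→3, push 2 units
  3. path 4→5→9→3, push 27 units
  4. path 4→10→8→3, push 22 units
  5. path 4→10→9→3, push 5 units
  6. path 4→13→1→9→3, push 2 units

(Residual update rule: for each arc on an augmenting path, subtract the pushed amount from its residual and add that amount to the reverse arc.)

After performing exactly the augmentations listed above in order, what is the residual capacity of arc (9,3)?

Residual capacity of (9,3): 8

after path 1 (4→8→3, push 16): res(9,3)=42
after path 2 (4→5→9→1→7→13→2→6→3, push 2): res(9,3)=42
after path 3 (4→5→9→3, push 27): res(9,3)=15
after path 4 (4→10→8→3, push 22): res(9,3)=15
after path 5 (4→10→9→3, push 5): res(9,3)=10
after path 6 (4→13→1→9→3, push 2): res(9,3)=8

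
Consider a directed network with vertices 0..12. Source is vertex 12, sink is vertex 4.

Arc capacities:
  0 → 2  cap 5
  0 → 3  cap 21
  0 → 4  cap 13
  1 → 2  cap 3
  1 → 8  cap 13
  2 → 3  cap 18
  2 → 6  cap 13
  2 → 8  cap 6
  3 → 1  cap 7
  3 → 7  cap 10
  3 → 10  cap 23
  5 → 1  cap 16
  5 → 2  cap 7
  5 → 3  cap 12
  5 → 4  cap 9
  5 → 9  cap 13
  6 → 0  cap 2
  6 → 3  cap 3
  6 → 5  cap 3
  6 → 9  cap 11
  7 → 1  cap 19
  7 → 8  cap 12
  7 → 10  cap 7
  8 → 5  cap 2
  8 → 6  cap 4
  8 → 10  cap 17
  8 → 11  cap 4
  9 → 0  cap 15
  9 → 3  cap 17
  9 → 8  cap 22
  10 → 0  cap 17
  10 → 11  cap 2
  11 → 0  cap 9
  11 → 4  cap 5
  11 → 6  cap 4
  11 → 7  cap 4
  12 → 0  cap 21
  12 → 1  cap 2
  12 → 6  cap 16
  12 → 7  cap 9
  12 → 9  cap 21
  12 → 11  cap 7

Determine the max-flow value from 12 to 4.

augment #1: 12→0→4 bottleneck 13, total now 13
augment #2: 12→11→4 bottleneck 5, total now 18
augment #3: 12→6→5→4 bottleneck 3, total now 21
augment #4: 12→1→8→5→4 bottleneck 2, total now 23

Maximum flow value: 23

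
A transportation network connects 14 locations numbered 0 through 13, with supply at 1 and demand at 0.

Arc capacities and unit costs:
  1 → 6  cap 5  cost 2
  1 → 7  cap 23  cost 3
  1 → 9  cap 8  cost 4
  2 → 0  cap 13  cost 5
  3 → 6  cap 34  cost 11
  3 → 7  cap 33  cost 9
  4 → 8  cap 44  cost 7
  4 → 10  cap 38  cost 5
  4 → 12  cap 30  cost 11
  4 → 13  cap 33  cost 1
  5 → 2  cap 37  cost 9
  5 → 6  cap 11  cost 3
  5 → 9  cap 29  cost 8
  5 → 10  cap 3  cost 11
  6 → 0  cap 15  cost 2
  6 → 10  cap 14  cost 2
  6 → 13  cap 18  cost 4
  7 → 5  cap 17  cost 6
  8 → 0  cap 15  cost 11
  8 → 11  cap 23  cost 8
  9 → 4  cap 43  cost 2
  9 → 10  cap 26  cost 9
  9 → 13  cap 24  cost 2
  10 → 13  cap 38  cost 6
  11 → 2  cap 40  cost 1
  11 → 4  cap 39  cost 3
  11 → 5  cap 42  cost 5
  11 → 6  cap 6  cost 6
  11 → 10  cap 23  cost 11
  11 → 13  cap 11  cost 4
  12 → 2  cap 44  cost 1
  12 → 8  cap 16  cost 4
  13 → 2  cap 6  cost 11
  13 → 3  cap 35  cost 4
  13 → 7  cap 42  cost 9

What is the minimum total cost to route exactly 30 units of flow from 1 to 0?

shortest-cost path #1: 1→6→0 push 5 @ unit cost 4 (adds 20)
shortest-cost path #2: 1→7→5→6→0 push 10 @ unit cost 14 (adds 140)
shortest-cost path #3: 1→9→13→2→0 push 6 @ unit cost 22 (adds 132)
shortest-cost path #4: 1→7→5→2→0 push 7 @ unit cost 23 (adds 161)
shortest-cost path #5: 1→9→4→8→0 push 2 @ unit cost 24 (adds 48)
total cost = 501

Minimum cost for 30 units: 501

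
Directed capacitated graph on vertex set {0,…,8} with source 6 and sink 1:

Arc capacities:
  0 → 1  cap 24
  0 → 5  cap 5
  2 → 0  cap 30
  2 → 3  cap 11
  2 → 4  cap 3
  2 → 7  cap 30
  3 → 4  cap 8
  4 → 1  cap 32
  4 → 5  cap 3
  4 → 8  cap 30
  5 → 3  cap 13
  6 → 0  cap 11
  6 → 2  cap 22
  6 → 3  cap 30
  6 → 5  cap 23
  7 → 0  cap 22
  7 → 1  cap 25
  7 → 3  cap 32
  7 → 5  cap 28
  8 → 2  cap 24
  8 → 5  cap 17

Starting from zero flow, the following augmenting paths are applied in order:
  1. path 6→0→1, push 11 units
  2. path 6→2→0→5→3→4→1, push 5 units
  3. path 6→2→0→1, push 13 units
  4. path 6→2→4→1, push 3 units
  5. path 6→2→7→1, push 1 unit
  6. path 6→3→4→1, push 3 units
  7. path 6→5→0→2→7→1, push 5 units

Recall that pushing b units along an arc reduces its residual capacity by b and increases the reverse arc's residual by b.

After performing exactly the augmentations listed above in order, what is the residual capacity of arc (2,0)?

after path 1 (6→0→1, push 11): res(2,0)=30
after path 2 (6→2→0→5→3→4→1, push 5): res(2,0)=25
after path 3 (6→2→0→1, push 13): res(2,0)=12
after path 4 (6→2→4→1, push 3): res(2,0)=12
after path 5 (6→2→7→1, push 1): res(2,0)=12
after path 6 (6→3→4→1, push 3): res(2,0)=12
after path 7 (6→5→0→2→7→1, push 5): res(2,0)=17

Residual capacity of (2,0): 17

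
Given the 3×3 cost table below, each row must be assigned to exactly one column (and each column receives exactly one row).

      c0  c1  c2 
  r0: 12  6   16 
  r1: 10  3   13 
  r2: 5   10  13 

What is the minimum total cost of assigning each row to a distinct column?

one of 2 optimal assignments: row0→col1 (cost 6), row1→col2 (cost 13), row2→col0 (cost 5)
total = 6 + 13 + 5 = 24

Minimum assignment cost: 24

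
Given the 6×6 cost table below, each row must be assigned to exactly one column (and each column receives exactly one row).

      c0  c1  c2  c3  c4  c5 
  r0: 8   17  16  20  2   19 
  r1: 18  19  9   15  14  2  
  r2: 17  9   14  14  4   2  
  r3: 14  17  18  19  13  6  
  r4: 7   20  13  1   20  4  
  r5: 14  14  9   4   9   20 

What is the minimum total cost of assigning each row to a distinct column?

Minimum assignment cost: 37

one of 2 optimal assignments: row0→col4 (cost 2), row1→col2 (cost 9), row2→col1 (cost 9), row3→col5 (cost 6), row4→col0 (cost 7), row5→col3 (cost 4)
total = 2 + 9 + 9 + 6 + 7 + 4 = 37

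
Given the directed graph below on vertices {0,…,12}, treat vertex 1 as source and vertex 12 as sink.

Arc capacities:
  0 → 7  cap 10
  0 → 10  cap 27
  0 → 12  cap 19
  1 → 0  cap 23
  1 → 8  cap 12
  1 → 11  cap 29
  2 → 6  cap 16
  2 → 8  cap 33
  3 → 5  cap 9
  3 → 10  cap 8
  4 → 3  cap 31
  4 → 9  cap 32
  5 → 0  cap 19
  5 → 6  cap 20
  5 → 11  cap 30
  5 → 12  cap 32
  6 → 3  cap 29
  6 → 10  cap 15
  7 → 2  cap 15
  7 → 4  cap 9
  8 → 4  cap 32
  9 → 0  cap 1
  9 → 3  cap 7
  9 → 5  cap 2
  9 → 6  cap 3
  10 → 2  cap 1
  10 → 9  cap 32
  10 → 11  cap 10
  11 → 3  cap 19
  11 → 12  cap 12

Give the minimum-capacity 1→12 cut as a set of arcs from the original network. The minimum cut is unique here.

augment #1: 1→0→12 push 19
augment #2: 1→11→12 push 12
augment #3: 1→11→3→5→12 push 9
augment #4: 1→0→10→9→5→12 push 2
max flow = 42; residual-reachable set from 1 gives S-side
cut edges (S→T): {(0,12), (3,5), (9,5), (11,12)} total cap 42

Min-cut arcs: {(0,12), (3,5), (9,5), (11,12)} (total capacity 42)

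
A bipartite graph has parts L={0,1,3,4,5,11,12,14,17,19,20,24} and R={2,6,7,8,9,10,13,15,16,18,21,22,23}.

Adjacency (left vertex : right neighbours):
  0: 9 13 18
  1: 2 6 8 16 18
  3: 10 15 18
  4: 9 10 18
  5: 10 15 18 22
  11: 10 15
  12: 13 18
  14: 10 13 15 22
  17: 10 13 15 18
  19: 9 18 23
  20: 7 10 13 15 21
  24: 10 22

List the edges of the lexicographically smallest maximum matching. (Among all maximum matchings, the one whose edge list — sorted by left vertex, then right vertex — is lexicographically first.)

|M| = 9 (so the lex-smallest maximum matching has 9 edges)
process left vertices in ascending order; for each, take the smallest-labelled available neighbour that still permits 9 edges overall, or leave it unmatched if none does
lex-smallest matching: {0-9, 1-2, 3-10, 4-18, 5-15, 12-13, 14-22, 19-23, 20-7}

Lex-smallest maximum matching: {(0,9), (1,2), (3,10), (4,18), (5,15), (12,13), (14,22), (19,23), (20,7)}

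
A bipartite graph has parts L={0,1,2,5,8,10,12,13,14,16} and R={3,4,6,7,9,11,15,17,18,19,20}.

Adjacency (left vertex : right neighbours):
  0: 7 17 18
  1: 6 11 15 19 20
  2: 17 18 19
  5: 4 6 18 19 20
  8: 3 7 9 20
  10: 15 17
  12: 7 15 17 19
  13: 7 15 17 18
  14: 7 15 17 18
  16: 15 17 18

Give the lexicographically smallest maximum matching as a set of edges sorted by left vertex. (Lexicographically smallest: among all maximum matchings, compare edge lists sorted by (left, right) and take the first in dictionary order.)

Lex-smallest maximum matching: {(0,7), (1,6), (2,17), (5,4), (8,3), (10,15), (12,19), (13,18)}

|M| = 8 (so the lex-smallest maximum matching has 8 edges)
process left vertices in ascending order; for each, take the smallest-labelled available neighbour that still permits 8 edges overall, or leave it unmatched if none does
lex-smallest matching: {0-7, 1-6, 2-17, 5-4, 8-3, 10-15, 12-19, 13-18}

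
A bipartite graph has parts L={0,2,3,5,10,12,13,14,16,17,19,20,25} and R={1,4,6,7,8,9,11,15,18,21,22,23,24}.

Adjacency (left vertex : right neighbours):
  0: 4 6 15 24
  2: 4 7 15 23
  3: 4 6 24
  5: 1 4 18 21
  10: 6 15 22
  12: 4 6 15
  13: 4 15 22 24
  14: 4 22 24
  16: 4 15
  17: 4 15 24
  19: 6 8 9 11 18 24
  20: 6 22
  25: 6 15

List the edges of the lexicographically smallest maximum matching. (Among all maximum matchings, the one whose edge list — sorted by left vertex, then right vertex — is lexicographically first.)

Lex-smallest maximum matching: {(0,4), (2,7), (3,6), (5,1), (10,15), (13,22), (14,24), (19,8)}

|M| = 8 (so the lex-smallest maximum matching has 8 edges)
process left vertices in ascending order; for each, take the smallest-labelled available neighbour that still permits 8 edges overall, or leave it unmatched if none does
lex-smallest matching: {0-4, 2-7, 3-6, 5-1, 10-15, 13-22, 14-24, 19-8}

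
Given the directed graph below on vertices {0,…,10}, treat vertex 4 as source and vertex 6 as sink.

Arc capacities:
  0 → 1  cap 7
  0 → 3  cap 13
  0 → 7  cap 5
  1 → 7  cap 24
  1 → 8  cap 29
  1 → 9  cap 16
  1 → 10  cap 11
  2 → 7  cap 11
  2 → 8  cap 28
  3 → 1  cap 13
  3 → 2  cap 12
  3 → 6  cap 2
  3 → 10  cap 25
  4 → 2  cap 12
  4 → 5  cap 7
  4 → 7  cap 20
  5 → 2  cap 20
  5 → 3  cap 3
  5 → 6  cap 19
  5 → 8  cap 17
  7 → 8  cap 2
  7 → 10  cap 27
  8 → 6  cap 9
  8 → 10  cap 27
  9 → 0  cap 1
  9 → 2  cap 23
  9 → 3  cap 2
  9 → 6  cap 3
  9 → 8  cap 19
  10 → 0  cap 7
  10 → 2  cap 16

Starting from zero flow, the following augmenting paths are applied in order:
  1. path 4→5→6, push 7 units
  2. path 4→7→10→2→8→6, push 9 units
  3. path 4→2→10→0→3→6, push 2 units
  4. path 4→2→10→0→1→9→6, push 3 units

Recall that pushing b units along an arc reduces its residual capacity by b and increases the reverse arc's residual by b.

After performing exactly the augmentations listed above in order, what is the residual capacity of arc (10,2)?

Residual capacity of (10,2): 12

after path 1 (4→5→6, push 7): res(10,2)=16
after path 2 (4→7→10→2→8→6, push 9): res(10,2)=7
after path 3 (4→2→10→0→3→6, push 2): res(10,2)=9
after path 4 (4→2→10→0→1→9→6, push 3): res(10,2)=12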